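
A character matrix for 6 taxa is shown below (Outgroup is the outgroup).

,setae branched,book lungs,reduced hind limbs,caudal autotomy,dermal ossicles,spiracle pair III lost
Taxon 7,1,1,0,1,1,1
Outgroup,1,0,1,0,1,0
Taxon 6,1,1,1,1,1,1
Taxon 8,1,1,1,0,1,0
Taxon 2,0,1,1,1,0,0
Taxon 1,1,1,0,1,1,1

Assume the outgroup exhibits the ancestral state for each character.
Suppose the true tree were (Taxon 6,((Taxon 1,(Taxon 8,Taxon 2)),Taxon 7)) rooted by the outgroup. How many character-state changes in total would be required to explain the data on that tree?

9

Map each character onto (Taxon 6,((Taxon 1,(Taxon 8,Taxon 2)),Taxon 7)) (rooted by Outgroup) and count the minimum state changes it requires (Fitch parsimony):
setae branched: 1; book lungs: 1; reduced hind limbs: 2; caudal autotomy: 2; dermal ossicles: 1; spiracle pair III lost: 2.
Total tree length = 9.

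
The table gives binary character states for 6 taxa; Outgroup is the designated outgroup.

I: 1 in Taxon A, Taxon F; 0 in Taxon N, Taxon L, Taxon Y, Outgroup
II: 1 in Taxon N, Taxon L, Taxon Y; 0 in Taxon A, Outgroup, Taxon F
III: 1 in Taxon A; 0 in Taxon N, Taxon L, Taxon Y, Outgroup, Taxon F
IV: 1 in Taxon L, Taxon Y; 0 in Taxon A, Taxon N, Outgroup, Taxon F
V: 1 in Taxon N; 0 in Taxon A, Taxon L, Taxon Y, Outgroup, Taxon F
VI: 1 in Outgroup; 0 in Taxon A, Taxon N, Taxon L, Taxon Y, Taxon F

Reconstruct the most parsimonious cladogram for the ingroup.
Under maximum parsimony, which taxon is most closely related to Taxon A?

Character polarity is set by the outgroup: the derived state is whichever differs from the outgroup's state, so for VI the derived state is '0', and for the remaining characters it is '1'.
I (derived state '1') is shared by Taxon A and Taxon F — a synapomorphy uniting that clade.
II: derived state '1' in Taxon L, Taxon N, and Taxon Y only — synapomorphy for {Taxon L, Taxon N, Taxon Y}.
III (derived state '1') is unique to Taxon A (autapomorphy; uninformative for grouping).
Only Taxon L and Taxon Y show the derived state '1' for IV, supporting them as a clade.
V: derived state '1' in Taxon N only — an autapomorphy, so it tells us nothing about relationships among taxa.
All ingroup taxa share the derived state '0' for VI; it defines the ingroup but does not resolve relationships within it.
Most parsimonious ingroup topology: (((Taxon L,Taxon Y),Taxon N),(Taxon A,Taxon F)).
Taxon A and Taxon F form a cherry on this tree, so they are sister taxa.

Taxon F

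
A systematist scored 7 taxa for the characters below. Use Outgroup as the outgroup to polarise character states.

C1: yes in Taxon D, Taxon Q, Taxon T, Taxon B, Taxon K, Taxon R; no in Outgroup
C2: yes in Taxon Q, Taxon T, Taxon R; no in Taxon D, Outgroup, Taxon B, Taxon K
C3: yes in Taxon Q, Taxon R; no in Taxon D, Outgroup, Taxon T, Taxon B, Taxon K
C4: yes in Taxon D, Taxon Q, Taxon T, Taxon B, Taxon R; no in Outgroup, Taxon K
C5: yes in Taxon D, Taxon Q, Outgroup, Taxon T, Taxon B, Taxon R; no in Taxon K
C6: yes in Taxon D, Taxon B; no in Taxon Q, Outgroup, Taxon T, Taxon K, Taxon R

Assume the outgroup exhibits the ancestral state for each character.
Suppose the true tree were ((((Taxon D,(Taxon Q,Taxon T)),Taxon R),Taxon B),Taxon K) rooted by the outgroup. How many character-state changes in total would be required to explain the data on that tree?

9

Map each character onto ((((Taxon D,(Taxon Q,Taxon T)),Taxon R),Taxon B),Taxon K) (rooted by Outgroup) and count the minimum state changes it requires (Fitch parsimony):
C1: 1; C2: 2; C3: 2; C4: 1; C5: 1; C6: 2.
Total tree length = 9.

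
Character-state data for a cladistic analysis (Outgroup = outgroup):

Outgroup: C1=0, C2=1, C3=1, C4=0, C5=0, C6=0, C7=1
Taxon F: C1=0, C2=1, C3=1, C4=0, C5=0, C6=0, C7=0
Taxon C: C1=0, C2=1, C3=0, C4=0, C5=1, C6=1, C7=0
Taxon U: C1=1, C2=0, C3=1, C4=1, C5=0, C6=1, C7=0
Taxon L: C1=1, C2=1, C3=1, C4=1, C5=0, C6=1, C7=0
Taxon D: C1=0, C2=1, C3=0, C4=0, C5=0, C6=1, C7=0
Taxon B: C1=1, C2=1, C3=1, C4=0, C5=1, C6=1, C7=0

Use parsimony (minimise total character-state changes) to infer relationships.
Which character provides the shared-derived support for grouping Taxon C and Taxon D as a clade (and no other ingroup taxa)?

C3

Character polarity is set by the outgroup: the derived state is whichever differs from the outgroup's state, so for C2, C3, C7 the derived state is '0', and for the remaining characters it is '1'.
C1: derived state '1' in Taxon B, Taxon L, and Taxon U only — synapomorphy for {Taxon B, Taxon L, Taxon U}.
C2: derived state '0' in Taxon U only — an autapomorphy, so it tells us nothing about relationships among taxa.
Only Taxon C and Taxon D show the derived state '0' for C3, supporting them as a clade.
C4 (derived state '1') is shared by Taxon L and Taxon U — a synapomorphy uniting that clade.
C5 (state '1') occurs in Taxon B and Taxon C but conflicts with the nesting implied by the other characters — most parsimoniously interpreted as homoplasy.
C6 (derived state '1') is shared by Taxon B, Taxon C, Taxon D, Taxon L, and Taxon U — a synapomorphy uniting that clade.
All ingroup taxa share the derived state '0' for C7; it defines the ingroup but does not resolve relationships within it.
Most parsimonious ingroup topology: (Taxon F,((Taxon C,Taxon D),((Taxon U,Taxon L),Taxon B))).
The clade {Taxon C, Taxon D} is supported by C3: its derived state '0' occurs in exactly those taxa and in no other taxon (including the outgroup).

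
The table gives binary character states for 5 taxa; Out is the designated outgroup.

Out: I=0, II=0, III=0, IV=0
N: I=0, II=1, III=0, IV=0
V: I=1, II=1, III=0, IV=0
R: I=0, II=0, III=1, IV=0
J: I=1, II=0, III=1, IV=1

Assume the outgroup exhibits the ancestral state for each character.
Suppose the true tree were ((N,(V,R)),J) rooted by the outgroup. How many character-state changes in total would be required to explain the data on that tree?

Map each character onto ((N,(V,R)),J) (rooted by Out) and count the minimum state changes it requires (Fitch parsimony):
I: 2; II: 2; III: 2; IV: 1.
Total tree length = 7.

7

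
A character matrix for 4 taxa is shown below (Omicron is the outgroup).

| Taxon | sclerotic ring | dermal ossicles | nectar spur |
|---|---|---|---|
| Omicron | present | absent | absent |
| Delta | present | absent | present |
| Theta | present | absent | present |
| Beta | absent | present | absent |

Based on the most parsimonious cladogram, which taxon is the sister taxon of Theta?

Delta

Character polarity is set by the outgroup: the derived state is whichever differs from the outgroup's state, so for sclerotic ring the derived state is 'absent', and for the remaining characters it is 'present'.
sclerotic ring: derived state 'absent' in Beta only — an autapomorphy, so it tells us nothing about relationships among taxa.
dermal ossicles (derived state 'present') is unique to Beta (autapomorphy; uninformative for grouping).
Only Delta and Theta show the derived state 'present' for nectar spur, supporting them as a clade.
Most parsimonious ingroup topology: ((Delta,Theta),Beta).
Theta and Delta form a cherry on this tree, so they are sister taxa.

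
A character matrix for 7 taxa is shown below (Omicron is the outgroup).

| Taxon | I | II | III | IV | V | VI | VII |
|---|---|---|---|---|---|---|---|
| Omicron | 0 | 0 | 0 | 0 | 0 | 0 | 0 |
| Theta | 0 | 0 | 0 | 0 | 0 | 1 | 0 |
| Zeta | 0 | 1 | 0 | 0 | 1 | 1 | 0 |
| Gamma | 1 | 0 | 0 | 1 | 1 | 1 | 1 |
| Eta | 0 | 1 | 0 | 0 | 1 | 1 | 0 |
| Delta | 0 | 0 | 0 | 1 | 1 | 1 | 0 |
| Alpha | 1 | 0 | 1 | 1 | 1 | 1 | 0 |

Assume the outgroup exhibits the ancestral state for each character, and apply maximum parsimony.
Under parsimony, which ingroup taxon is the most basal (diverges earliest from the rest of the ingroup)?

The outgroup has state '0' for every character, so '1' is the derived state throughout.
Only Alpha and Gamma show the derived state '1' for I, supporting them as a clade.
Only Eta and Zeta show the derived state '1' for II, supporting them as a clade.
III (derived state '1') is unique to Alpha (autapomorphy; uninformative for grouping).
Only Alpha, Delta, and Gamma show the derived state '1' for IV, supporting them as a clade.
V: derived state '1' in Alpha, Delta, Eta, Gamma, and Zeta only — synapomorphy for {Alpha, Delta, Eta, Gamma, Zeta}.
All ingroup taxa share the derived state '1' for VI; it defines the ingroup but does not resolve relationships within it.
VII (derived state '1') is unique to Gamma (autapomorphy; uninformative for grouping).
Most parsimonious ingroup topology: (Theta,((Zeta,Eta),((Gamma,Alpha),Delta))).
Theta is sister to the clade containing all other ingroup taxa, so it is the earliest-diverging (most basal) ingroup lineage.

Theta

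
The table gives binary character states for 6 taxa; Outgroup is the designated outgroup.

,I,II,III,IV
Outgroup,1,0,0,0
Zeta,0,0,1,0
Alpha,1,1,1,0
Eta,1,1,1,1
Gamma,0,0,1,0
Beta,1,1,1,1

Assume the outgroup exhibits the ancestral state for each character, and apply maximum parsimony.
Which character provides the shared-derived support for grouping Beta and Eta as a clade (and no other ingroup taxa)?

IV

Character polarity is set by the outgroup: the derived state is whichever differs from the outgroup's state, so for I the derived state is '0', and for the remaining characters it is '1'.
I (derived state '0') is shared by Gamma and Zeta — a synapomorphy uniting that clade.
II: derived state '1' in Alpha, Beta, and Eta only — synapomorphy for {Alpha, Beta, Eta}.
All ingroup taxa share the derived state '1' for III; it defines the ingroup but does not resolve relationships within it.
Only Beta and Eta show the derived state '1' for IV, supporting them as a clade.
Most parsimonious ingroup topology: ((Zeta,Gamma),(Alpha,(Eta,Beta))).
The clade {Beta, Eta} is supported by IV: its derived state '1' occurs in exactly those taxa and in no other taxon (including the outgroup).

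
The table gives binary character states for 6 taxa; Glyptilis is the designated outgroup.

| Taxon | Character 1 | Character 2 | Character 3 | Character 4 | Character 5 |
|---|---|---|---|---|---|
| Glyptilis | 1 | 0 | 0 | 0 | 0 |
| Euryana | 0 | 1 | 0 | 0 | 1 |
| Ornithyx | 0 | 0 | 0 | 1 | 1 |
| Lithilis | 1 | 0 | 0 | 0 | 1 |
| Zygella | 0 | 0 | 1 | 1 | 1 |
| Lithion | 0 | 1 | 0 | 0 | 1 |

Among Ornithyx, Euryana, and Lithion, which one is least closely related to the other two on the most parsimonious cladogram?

Ornithyx

Character polarity is set by the outgroup: the derived state is whichever differs from the outgroup's state, so for Character 1 the derived state is '0', and for the remaining characters it is '1'.
Character 1: derived state '0' in Euryana, Lithion, Ornithyx, and Zygella only — synapomorphy for {Euryana, Lithion, Ornithyx, Zygella}.
Character 2 (derived state '1') is shared by Euryana and Lithion — a synapomorphy uniting that clade.
Character 3: derived state '1' in Zygella only — an autapomorphy, so it tells us nothing about relationships among taxa.
Character 4 (derived state '1') is shared by Ornithyx and Zygella — a synapomorphy uniting that clade.
All ingroup taxa share the derived state '1' for Character 5; it defines the ingroup but does not resolve relationships within it.
Most parsimonious ingroup topology: (((Euryana,Lithion),(Ornithyx,Zygella)),Lithilis).
Euryana and Lithion share a more recent common ancestor with each other than either does with Ornithyx, so Ornithyx is the least closely related of the three.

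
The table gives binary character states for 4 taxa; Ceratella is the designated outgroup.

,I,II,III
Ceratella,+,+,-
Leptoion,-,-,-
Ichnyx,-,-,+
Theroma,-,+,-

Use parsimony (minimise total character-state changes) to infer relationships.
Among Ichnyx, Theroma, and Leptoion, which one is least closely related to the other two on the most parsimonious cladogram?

Theroma

Character polarity is set by the outgroup: the derived state is whichever differs from the outgroup's state, so for I, II the derived state is '-', and for the remaining characters it is '+'.
I (derived state '-') is shared by all ingroup taxa — unites the whole ingroup.
II (derived state '-') is shared by Ichnyx and Leptoion — a synapomorphy uniting that clade.
III (derived state '+') is unique to Ichnyx (autapomorphy; uninformative for grouping).
Most parsimonious ingroup topology: ((Leptoion,Ichnyx),Theroma).
Ichnyx and Leptoion share a more recent common ancestor with each other than either does with Theroma, so Theroma is the least closely related of the three.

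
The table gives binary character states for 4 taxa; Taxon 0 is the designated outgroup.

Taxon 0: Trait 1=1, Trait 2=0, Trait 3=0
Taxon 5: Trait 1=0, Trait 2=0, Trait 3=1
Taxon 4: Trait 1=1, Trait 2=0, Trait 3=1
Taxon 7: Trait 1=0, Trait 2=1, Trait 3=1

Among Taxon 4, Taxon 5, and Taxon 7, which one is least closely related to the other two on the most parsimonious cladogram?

Taxon 4

Character polarity is set by the outgroup: the derived state is whichever differs from the outgroup's state, so for Trait 1 the derived state is '0', and for the remaining characters it is '1'.
Trait 1: derived state '0' in Taxon 5 and Taxon 7 only — synapomorphy for {Taxon 5, Taxon 7}.
Trait 2: derived state '1' in Taxon 7 only — an autapomorphy, so it tells us nothing about relationships among taxa.
All ingroup taxa share the derived state '1' for Trait 3; it defines the ingroup but does not resolve relationships within it.
Most parsimonious ingroup topology: ((Taxon 5,Taxon 7),Taxon 4).
Taxon 7 and Taxon 5 share a more recent common ancestor with each other than either does with Taxon 4, so Taxon 4 is the least closely related of the three.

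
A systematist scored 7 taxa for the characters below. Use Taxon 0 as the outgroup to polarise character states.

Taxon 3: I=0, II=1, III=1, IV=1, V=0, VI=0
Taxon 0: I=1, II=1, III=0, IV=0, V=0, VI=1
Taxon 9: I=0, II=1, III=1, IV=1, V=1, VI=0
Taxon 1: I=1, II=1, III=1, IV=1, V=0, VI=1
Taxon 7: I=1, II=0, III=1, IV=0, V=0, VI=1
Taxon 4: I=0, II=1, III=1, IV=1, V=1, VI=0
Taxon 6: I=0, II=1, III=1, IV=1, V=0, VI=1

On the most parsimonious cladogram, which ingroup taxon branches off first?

Character polarity is set by the outgroup: the derived state is whichever differs from the outgroup's state, so for I, II, VI the derived state is '0', and for the remaining characters it is '1'.
I (derived state '0') is shared by Taxon 3, Taxon 4, Taxon 6, and Taxon 9 — a synapomorphy uniting that clade.
II (derived state '0') is unique to Taxon 7 (autapomorphy; uninformative for grouping).
III (derived state '1') is shared by all ingroup taxa — unites the whole ingroup.
IV: derived state '1' in Taxon 1, Taxon 3, Taxon 4, Taxon 6, and Taxon 9 only — synapomorphy for {Taxon 1, Taxon 3, Taxon 4, Taxon 6, Taxon 9}.
V: derived state '1' in Taxon 4 and Taxon 9 only — synapomorphy for {Taxon 4, Taxon 9}.
VI (derived state '0') is shared by Taxon 3, Taxon 4, and Taxon 9 — a synapomorphy uniting that clade.
Most parsimonious ingroup topology: (((((Taxon 4,Taxon 9),Taxon 3),Taxon 6),Taxon 1),Taxon 7).
Taxon 7 is sister to the clade containing all other ingroup taxa, so it is the earliest-diverging (most basal) ingroup lineage.

Taxon 7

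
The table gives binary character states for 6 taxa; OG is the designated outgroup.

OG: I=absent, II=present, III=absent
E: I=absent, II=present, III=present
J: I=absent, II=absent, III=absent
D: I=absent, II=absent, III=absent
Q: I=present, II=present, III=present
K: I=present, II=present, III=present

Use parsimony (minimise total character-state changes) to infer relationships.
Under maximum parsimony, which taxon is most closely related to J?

D

Character polarity is set by the outgroup: the derived state is whichever differs from the outgroup's state, so for II the derived state is 'absent', and for the remaining characters it is 'present'.
I: derived state 'present' in K and Q only — synapomorphy for {K, Q}.
II: derived state 'absent' in D and J only — synapomorphy for {D, J}.
III: derived state 'present' in E, K, and Q only — synapomorphy for {E, K, Q}.
Most parsimonious ingroup topology: ((E,(Q,K)),(J,D)).
J and D form a cherry on this tree, so they are sister taxa.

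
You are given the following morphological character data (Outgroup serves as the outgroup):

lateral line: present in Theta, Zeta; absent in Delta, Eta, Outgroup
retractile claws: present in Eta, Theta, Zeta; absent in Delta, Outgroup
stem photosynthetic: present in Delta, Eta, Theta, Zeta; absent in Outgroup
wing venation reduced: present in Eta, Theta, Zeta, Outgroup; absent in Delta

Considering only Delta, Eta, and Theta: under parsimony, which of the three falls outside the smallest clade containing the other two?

Character polarity is set by the outgroup: the derived state is whichever differs from the outgroup's state, so for wing venation reduced the derived state is 'absent', and for the remaining characters it is 'present'.
lateral line (derived state 'present') is shared by Theta and Zeta — a synapomorphy uniting that clade.
retractile claws: derived state 'present' in Eta, Theta, and Zeta only — synapomorphy for {Eta, Theta, Zeta}.
All ingroup taxa share the derived state 'present' for stem photosynthetic; it defines the ingroup but does not resolve relationships within it.
wing venation reduced (derived state 'absent') is unique to Delta (autapomorphy; uninformative for grouping).
Most parsimonious ingroup topology: (Delta,((Theta,Zeta),Eta)).
Theta and Eta share a more recent common ancestor with each other than either does with Delta, so Delta is the least closely related of the three.

Delta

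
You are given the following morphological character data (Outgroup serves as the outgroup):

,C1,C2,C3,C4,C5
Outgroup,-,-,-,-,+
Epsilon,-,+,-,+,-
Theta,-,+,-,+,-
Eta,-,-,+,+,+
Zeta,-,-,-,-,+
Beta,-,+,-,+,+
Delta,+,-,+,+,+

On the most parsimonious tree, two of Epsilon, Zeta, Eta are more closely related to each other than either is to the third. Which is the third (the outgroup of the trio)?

Character polarity is set by the outgroup: the derived state is whichever differs from the outgroup's state, so for C5 the derived state is '-', and for the remaining characters it is '+'.
C1: derived state '+' in Delta only — an autapomorphy, so it tells us nothing about relationships among taxa.
C2: derived state '+' in Beta, Epsilon, and Theta only — synapomorphy for {Beta, Epsilon, Theta}.
Only Delta and Eta show the derived state '+' for C3, supporting them as a clade.
C4: derived state '+' in Beta, Delta, Epsilon, Eta, and Theta only — synapomorphy for {Beta, Delta, Epsilon, Eta, Theta}.
C5: derived state '-' in Epsilon and Theta only — synapomorphy for {Epsilon, Theta}.
Most parsimonious ingroup topology: ((((Epsilon,Theta),Beta),(Eta,Delta)),Zeta).
Eta and Epsilon share a more recent common ancestor with each other than either does with Zeta, so Zeta is the least closely related of the three.

Zeta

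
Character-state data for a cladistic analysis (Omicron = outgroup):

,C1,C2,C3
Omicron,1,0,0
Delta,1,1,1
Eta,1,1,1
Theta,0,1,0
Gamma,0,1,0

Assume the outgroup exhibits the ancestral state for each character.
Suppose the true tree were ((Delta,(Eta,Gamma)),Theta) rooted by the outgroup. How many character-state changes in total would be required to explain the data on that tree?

Map each character onto ((Delta,(Eta,Gamma)),Theta) (rooted by Omicron) and count the minimum state changes it requires (Fitch parsimony):
C1: 2; C2: 1; C3: 2.
Total tree length = 5.

5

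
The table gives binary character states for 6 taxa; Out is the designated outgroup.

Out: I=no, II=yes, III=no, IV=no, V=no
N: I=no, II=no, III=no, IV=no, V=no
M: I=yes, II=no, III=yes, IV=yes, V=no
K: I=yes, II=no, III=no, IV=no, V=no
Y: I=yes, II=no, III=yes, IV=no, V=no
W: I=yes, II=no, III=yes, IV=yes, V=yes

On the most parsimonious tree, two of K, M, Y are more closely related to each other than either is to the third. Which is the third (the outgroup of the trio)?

Character polarity is set by the outgroup: the derived state is whichever differs from the outgroup's state, so for II the derived state is 'no', and for the remaining characters it is 'yes'.
I: derived state 'yes' in K, M, W, and Y only — synapomorphy for {K, M, W, Y}.
II (derived state 'no') is shared by all ingroup taxa — unites the whole ingroup.
III: derived state 'yes' in M, W, and Y only — synapomorphy for {M, W, Y}.
Only M and W show the derived state 'yes' for IV, supporting them as a clade.
V (derived state 'yes') is unique to W (autapomorphy; uninformative for grouping).
Most parsimonious ingroup topology: (N,(((M,W),Y),K)).
Y and M share a more recent common ancestor with each other than either does with K, so K is the least closely related of the three.

K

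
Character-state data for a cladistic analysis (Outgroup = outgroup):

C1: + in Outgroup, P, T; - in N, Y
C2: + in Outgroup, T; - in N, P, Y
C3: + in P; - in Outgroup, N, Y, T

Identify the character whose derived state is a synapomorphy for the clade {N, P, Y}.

Character polarity is set by the outgroup: the derived state is whichever differs from the outgroup's state, so for C1, C2 the derived state is '-', and for the remaining characters it is '+'.
C1: derived state '-' in N and Y only — synapomorphy for {N, Y}.
C2 (derived state '-') is shared by N, P, and Y — a synapomorphy uniting that clade.
C3: derived state '+' in P only — an autapomorphy, so it tells us nothing about relationships among taxa.
Most parsimonious ingroup topology: (T,((N,Y),P)).
The clade {N, P, Y} is supported by C2: its derived state '-' occurs in exactly those taxa and in no other taxon (including the outgroup).

C2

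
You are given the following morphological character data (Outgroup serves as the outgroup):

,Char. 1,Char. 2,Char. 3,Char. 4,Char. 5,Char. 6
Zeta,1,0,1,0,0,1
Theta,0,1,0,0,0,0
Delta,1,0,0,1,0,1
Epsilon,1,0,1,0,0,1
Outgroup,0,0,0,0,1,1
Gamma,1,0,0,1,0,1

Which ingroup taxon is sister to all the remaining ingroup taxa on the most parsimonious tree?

Theta

Character polarity is set by the outgroup: the derived state is whichever differs from the outgroup's state, so for Char. 5, Char. 6 the derived state is '0', and for the remaining characters it is '1'.
Char. 1: derived state '1' in Delta, Epsilon, Gamma, and Zeta only — synapomorphy for {Delta, Epsilon, Gamma, Zeta}.
Char. 2: derived state '1' in Theta only — an autapomorphy, so it tells us nothing about relationships among taxa.
Only Epsilon and Zeta show the derived state '1' for Char. 3, supporting them as a clade.
Only Delta and Gamma show the derived state '1' for Char. 4, supporting them as a clade.
Char. 5 (derived state '0') is shared by all ingroup taxa — unites the whole ingroup.
Char. 6: derived state '0' in Theta only — an autapomorphy, so it tells us nothing about relationships among taxa.
Most parsimonious ingroup topology: (((Epsilon,Zeta),(Gamma,Delta)),Theta).
Theta is sister to the clade containing all other ingroup taxa, so it is the earliest-diverging (most basal) ingroup lineage.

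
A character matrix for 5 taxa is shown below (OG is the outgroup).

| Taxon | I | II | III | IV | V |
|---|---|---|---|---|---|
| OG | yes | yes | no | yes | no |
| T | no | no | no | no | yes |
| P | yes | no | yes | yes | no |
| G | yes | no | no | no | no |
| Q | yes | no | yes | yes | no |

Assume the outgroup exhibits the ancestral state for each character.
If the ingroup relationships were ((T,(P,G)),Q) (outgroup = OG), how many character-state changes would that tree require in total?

7

Map each character onto ((T,(P,G)),Q) (rooted by OG) and count the minimum state changes it requires (Fitch parsimony):
I: 1; II: 1; III: 2; IV: 2; V: 1.
Total tree length = 7.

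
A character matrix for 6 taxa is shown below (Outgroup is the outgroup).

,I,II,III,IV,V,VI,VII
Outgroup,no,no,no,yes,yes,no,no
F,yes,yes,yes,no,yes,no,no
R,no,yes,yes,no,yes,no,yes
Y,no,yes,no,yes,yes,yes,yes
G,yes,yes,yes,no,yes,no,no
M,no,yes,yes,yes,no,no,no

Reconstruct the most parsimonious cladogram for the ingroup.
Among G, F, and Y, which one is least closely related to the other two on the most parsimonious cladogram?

Character polarity is set by the outgroup: the derived state is whichever differs from the outgroup's state, so for IV, V the derived state is 'no', and for the remaining characters it is 'yes'.
I: derived state 'yes' in F and G only — synapomorphy for {F, G}.
II (derived state 'yes') is shared by all ingroup taxa — unites the whole ingroup.
Only F, G, M, and R show the derived state 'yes' for III, supporting them as a clade.
IV (derived state 'no') is shared by F, G, and R — a synapomorphy uniting that clade.
V: derived state 'no' in M only — an autapomorphy, so it tells us nothing about relationships among taxa.
VI (derived state 'yes') is unique to Y (autapomorphy; uninformative for grouping).
VII (state 'yes') occurs in R and Y but conflicts with the nesting implied by the other characters — most parsimoniously interpreted as homoplasy.
Most parsimonious ingroup topology: ((((F,G),R),M),Y).
G and F share a more recent common ancestor with each other than either does with Y, so Y is the least closely related of the three.

Y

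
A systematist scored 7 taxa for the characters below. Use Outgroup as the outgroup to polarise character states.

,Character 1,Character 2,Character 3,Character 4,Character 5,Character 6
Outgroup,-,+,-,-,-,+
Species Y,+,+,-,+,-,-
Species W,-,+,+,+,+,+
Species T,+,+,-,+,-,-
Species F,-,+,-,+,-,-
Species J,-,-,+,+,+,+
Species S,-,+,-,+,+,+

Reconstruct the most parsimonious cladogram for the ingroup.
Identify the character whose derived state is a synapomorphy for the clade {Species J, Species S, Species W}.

Character polarity is set by the outgroup: the derived state is whichever differs from the outgroup's state, so for Character 2, Character 6 the derived state is '-', and for the remaining characters it is '+'.
Only Species T and Species Y show the derived state '+' for Character 1, supporting them as a clade.
Character 2: derived state '-' in Species J only — an autapomorphy, so it tells us nothing about relationships among taxa.
Character 3 (derived state '+') is shared by Species J and Species W — a synapomorphy uniting that clade.
Character 4 (derived state '+') is shared by all ingroup taxa — unites the whole ingroup.
Only Species J, Species S, and Species W show the derived state '+' for Character 5, supporting them as a clade.
Character 6 (derived state '-') is shared by Species F, Species T, and Species Y — a synapomorphy uniting that clade.
Most parsimonious ingroup topology: (((Species Y,Species T),Species F),((Species W,Species J),Species S)).
The clade {Species J, Species S, Species W} is supported by Character 5: its derived state '+' occurs in exactly those taxa and in no other taxon (including the outgroup).

Character 5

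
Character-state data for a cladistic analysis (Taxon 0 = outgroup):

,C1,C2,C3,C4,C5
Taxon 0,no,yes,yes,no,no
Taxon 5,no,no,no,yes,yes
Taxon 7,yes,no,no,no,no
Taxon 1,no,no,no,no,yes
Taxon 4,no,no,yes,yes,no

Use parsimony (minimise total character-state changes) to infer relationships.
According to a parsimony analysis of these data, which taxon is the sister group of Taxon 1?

Character polarity is set by the outgroup: the derived state is whichever differs from the outgroup's state, so for C2, C3 the derived state is 'no', and for the remaining characters it is 'yes'.
C1 (derived state 'yes') is unique to Taxon 7 (autapomorphy; uninformative for grouping).
All ingroup taxa share the derived state 'no' for C2; it defines the ingroup but does not resolve relationships within it.
C3: derived state 'no' in Taxon 1, Taxon 5, and Taxon 7 only — synapomorphy for {Taxon 1, Taxon 5, Taxon 7}.
C4 (state 'yes') occurs in Taxon 4 and Taxon 5 but conflicts with the nesting implied by the other characters — most parsimoniously interpreted as homoplasy.
C5: derived state 'yes' in Taxon 1 and Taxon 5 only — synapomorphy for {Taxon 1, Taxon 5}.
Most parsimonious ingroup topology: (((Taxon 5,Taxon 1),Taxon 7),Taxon 4).
Taxon 1 and Taxon 5 form a cherry on this tree, so they are sister taxa.

Taxon 5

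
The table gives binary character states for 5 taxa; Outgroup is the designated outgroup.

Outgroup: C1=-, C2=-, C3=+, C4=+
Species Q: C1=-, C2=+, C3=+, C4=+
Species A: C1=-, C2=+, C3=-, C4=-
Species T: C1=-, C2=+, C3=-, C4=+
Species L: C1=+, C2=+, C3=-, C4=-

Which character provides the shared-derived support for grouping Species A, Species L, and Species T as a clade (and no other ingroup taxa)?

C3

Character polarity is set by the outgroup: the derived state is whichever differs from the outgroup's state, so for C3, C4 the derived state is '-', and for the remaining characters it is '+'.
C1 (derived state '+') is unique to Species L (autapomorphy; uninformative for grouping).
C2 (derived state '+') is shared by all ingroup taxa — unites the whole ingroup.
C3: derived state '-' in Species A, Species L, and Species T only — synapomorphy for {Species A, Species L, Species T}.
Only Species A and Species L show the derived state '-' for C4, supporting them as a clade.
Most parsimonious ingroup topology: (Species Q,((Species A,Species L),Species T)).
The clade {Species A, Species L, Species T} is supported by C3: its derived state '-' occurs in exactly those taxa and in no other taxon (including the outgroup).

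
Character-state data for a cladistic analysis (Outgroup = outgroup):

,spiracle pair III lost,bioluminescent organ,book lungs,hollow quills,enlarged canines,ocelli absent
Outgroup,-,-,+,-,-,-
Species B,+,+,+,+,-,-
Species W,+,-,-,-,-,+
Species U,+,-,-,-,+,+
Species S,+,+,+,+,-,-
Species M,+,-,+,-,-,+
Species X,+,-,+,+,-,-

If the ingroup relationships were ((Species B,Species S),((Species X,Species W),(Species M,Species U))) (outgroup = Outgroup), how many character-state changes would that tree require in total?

Map each character onto ((Species B,Species S),((Species X,Species W),(Species M,Species U))) (rooted by Outgroup) and count the minimum state changes it requires (Fitch parsimony):
spiracle pair III lost: 1; bioluminescent organ: 1; book lungs: 2; hollow quills: 2; enlarged canines: 1; ocelli absent: 2.
Total tree length = 9.

9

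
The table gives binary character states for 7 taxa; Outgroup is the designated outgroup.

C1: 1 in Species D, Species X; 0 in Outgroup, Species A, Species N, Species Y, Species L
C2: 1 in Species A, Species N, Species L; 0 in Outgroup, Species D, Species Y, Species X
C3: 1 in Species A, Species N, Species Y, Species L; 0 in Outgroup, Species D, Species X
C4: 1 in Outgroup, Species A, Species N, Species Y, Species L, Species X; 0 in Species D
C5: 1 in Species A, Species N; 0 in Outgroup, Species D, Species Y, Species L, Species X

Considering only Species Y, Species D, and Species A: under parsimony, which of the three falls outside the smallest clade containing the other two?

Species D

Character polarity is set by the outgroup: the derived state is whichever differs from the outgroup's state, so for C4 the derived state is '0', and for the remaining characters it is '1'.
C1 (derived state '1') is shared by Species D and Species X — a synapomorphy uniting that clade.
Only Species A, Species L, and Species N show the derived state '1' for C2, supporting them as a clade.
C3: derived state '1' in Species A, Species L, Species N, and Species Y only — synapomorphy for {Species A, Species L, Species N, Species Y}.
C4: derived state '0' in Species D only — an autapomorphy, so it tells us nothing about relationships among taxa.
Only Species A and Species N show the derived state '1' for C5, supporting them as a clade.
Most parsimonious ingroup topology: ((((Species A,Species N),Species L),Species Y),(Species D,Species X)).
Species A and Species Y share a more recent common ancestor with each other than either does with Species D, so Species D is the least closely related of the three.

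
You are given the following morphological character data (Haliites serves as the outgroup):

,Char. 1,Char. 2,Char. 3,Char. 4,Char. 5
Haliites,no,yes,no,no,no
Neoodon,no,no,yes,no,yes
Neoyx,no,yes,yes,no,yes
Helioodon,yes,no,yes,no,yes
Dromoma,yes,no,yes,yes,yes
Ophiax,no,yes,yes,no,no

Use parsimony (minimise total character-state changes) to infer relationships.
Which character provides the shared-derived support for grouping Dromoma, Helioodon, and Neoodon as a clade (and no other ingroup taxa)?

Character polarity is set by the outgroup: the derived state is whichever differs from the outgroup's state, so for Char. 2 the derived state is 'no', and for the remaining characters it is 'yes'.
Only Dromoma and Helioodon show the derived state 'yes' for Char. 1, supporting them as a clade.
Only Dromoma, Helioodon, and Neoodon show the derived state 'no' for Char. 2, supporting them as a clade.
All ingroup taxa share the derived state 'yes' for Char. 3; it defines the ingroup but does not resolve relationships within it.
Char. 4 (derived state 'yes') is unique to Dromoma (autapomorphy; uninformative for grouping).
Char. 5: derived state 'yes' in Dromoma, Helioodon, Neoodon, and Neoyx only — synapomorphy for {Dromoma, Helioodon, Neoodon, Neoyx}.
Most parsimonious ingroup topology: (((Neoodon,(Helioodon,Dromoma)),Neoyx),Ophiax).
The clade {Dromoma, Helioodon, Neoodon} is supported by Char. 2: its derived state 'no' occurs in exactly those taxa and in no other taxon (including the outgroup).

Char. 2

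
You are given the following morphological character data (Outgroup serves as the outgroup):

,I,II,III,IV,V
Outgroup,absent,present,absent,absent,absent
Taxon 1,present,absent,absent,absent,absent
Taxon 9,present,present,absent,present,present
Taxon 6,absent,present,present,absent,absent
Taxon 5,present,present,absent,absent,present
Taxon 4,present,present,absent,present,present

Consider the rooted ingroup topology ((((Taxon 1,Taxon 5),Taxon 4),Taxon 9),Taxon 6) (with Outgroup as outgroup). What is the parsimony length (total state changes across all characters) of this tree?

Map each character onto ((((Taxon 1,Taxon 5),Taxon 4),Taxon 9),Taxon 6) (rooted by Outgroup) and count the minimum state changes it requires (Fitch parsimony):
I: 1; II: 1; III: 1; IV: 2; V: 2.
Total tree length = 7.

7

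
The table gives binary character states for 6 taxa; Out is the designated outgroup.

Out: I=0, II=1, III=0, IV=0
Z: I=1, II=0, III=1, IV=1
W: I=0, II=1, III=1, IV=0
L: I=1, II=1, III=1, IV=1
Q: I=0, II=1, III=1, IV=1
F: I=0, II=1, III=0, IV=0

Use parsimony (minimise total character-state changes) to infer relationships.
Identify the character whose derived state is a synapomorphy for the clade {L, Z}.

Character polarity is set by the outgroup: the derived state is whichever differs from the outgroup's state, so for II the derived state is '0', and for the remaining characters it is '1'.
I (derived state '1') is shared by L and Z — a synapomorphy uniting that clade.
II: derived state '0' in Z only — an autapomorphy, so it tells us nothing about relationships among taxa.
III: derived state '1' in L, Q, W, and Z only — synapomorphy for {L, Q, W, Z}.
IV (derived state '1') is shared by L, Q, and Z — a synapomorphy uniting that clade.
Most parsimonious ingroup topology: ((((Z,L),Q),W),F).
The clade {L, Z} is supported by I: its derived state '1' occurs in exactly those taxa and in no other taxon (including the outgroup).

I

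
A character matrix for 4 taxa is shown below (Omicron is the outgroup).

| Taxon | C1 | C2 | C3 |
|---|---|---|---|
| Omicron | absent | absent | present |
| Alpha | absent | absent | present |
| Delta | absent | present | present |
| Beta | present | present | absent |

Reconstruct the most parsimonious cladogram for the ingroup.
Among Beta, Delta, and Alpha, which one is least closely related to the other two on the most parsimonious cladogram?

Alpha

Character polarity is set by the outgroup: the derived state is whichever differs from the outgroup's state, so for C3 the derived state is 'absent', and for the remaining characters it is 'present'.
C1 (derived state 'present') is unique to Beta (autapomorphy; uninformative for grouping).
C2 (derived state 'present') is shared by Beta and Delta — a synapomorphy uniting that clade.
C3: derived state 'absent' in Beta only — an autapomorphy, so it tells us nothing about relationships among taxa.
Most parsimonious ingroup topology: (Alpha,(Delta,Beta)).
Beta and Delta share a more recent common ancestor with each other than either does with Alpha, so Alpha is the least closely related of the three.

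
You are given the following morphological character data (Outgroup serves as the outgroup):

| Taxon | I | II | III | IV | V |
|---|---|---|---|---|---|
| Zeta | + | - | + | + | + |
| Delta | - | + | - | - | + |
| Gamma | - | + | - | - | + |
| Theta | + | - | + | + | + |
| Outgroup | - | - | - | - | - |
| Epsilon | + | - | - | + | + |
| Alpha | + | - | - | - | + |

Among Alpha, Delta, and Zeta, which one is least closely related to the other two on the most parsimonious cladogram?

Delta

The outgroup has state '-' for every character, so '+' is the derived state throughout.
I (derived state '+') is shared by Alpha, Epsilon, Theta, and Zeta — a synapomorphy uniting that clade.
II: derived state '+' in Delta and Gamma only — synapomorphy for {Delta, Gamma}.
III: derived state '+' in Theta and Zeta only — synapomorphy for {Theta, Zeta}.
Only Epsilon, Theta, and Zeta show the derived state '+' for IV, supporting them as a clade.
All ingroup taxa share the derived state '+' for V; it defines the ingroup but does not resolve relationships within it.
Most parsimonious ingroup topology: ((((Theta,Zeta),Epsilon),Alpha),(Delta,Gamma)).
Alpha and Zeta share a more recent common ancestor with each other than either does with Delta, so Delta is the least closely related of the three.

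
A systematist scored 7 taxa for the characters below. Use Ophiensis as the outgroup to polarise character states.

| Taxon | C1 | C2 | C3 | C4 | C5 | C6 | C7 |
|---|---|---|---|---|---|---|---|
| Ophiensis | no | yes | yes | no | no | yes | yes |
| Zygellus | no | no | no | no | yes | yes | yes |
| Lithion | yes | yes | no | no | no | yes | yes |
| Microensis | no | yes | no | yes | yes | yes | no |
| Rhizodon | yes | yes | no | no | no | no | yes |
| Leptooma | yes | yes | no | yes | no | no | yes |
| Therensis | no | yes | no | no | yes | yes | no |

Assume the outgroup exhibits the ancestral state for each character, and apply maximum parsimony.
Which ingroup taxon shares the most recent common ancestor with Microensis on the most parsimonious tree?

Therensis

Character polarity is set by the outgroup: the derived state is whichever differs from the outgroup's state, so for C2, C3, C6, C7 the derived state is 'no', and for the remaining characters it is 'yes'.
C1 (derived state 'yes') is shared by Leptooma, Lithion, and Rhizodon — a synapomorphy uniting that clade.
C2: derived state 'no' in Zygellus only — an autapomorphy, so it tells us nothing about relationships among taxa.
C3 (derived state 'no') is shared by all ingroup taxa — unites the whole ingroup.
C4 groups Leptooma and Microensis, which is incompatible with the clades supported by the remaining characters; treating it as convergent (homoplasy) costs fewer steps than any alternative tree.
Only Microensis, Therensis, and Zygellus show the derived state 'yes' for C5, supporting them as a clade.
C6 (derived state 'no') is shared by Leptooma and Rhizodon — a synapomorphy uniting that clade.
C7 (derived state 'no') is shared by Microensis and Therensis — a synapomorphy uniting that clade.
Most parsimonious ingroup topology: ((Zygellus,(Microensis,Therensis)),(Lithion,(Rhizodon,Leptooma))).
Microensis and Therensis form a cherry on this tree, so they are sister taxa.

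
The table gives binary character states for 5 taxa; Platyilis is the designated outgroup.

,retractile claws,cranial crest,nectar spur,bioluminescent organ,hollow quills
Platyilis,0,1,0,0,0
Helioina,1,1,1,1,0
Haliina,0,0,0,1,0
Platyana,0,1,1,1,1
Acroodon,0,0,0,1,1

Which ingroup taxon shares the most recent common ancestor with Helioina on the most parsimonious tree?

Platyana

Character polarity is set by the outgroup: the derived state is whichever differs from the outgroup's state, so for cranial crest the derived state is '0', and for the remaining characters it is '1'.
retractile claws (derived state '1') is unique to Helioina (autapomorphy; uninformative for grouping).
cranial crest: derived state '0' in Acroodon and Haliina only — synapomorphy for {Acroodon, Haliina}.
nectar spur: derived state '1' in Helioina and Platyana only — synapomorphy for {Helioina, Platyana}.
bioluminescent organ (derived state '1') is shared by all ingroup taxa — unites the whole ingroup.
hollow quills groups Acroodon and Platyana, which is incompatible with the clades supported by the remaining characters; treating it as convergent (homoplasy) costs fewer steps than any alternative tree.
Most parsimonious ingroup topology: ((Haliina,Acroodon),(Platyana,Helioina)).
Helioina and Platyana form a cherry on this tree, so they are sister taxa.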